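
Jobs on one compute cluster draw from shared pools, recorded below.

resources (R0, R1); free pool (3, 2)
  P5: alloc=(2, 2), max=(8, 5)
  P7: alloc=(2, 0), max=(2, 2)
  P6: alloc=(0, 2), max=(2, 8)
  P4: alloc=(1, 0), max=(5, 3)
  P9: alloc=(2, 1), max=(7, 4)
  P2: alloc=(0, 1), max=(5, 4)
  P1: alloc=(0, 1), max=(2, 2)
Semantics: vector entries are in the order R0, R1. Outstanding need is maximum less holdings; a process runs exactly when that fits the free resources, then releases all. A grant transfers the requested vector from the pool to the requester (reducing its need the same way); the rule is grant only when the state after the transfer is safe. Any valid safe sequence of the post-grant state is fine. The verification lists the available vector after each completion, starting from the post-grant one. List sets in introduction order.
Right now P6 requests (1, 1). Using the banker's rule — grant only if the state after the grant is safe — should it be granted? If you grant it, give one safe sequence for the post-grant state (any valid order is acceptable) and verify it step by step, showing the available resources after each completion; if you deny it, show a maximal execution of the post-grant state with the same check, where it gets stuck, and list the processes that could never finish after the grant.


DENY. Granting would leave the state unsafe.
Key observation: even finishing P1, P7 leaves just (4, 2) free — too little R1 for any of the remaining processes.
After a pretend grant, a maximal execution: P1, P7 — then nothing else fits. Check, step by step:
  pool = (2, 1)
  P1: need (2, 1) fits (2, 1); releases (0, 1), pool now (2, 2)
  P7: need (0, 2) fits (2, 2); releases (2, 0), pool now (4, 2)
  blocked: P5 wants (6, 3), pool (4, 2) — not enough R0 and R1
  blocked: P6 wants (1, 5), pool (4, 2) — not enough R1
  blocked: P4 wants (4, 3), pool (4, 2) — not enough R1
  blocked: P9 wants (5, 3), pool (4, 2) — not enough R0 and R1
  blocked: P2 wants (5, 3), pool (4, 2) — not enough R0 and R1
Had the request been granted, P5, P6, P4, P9 and P2 could never finish.


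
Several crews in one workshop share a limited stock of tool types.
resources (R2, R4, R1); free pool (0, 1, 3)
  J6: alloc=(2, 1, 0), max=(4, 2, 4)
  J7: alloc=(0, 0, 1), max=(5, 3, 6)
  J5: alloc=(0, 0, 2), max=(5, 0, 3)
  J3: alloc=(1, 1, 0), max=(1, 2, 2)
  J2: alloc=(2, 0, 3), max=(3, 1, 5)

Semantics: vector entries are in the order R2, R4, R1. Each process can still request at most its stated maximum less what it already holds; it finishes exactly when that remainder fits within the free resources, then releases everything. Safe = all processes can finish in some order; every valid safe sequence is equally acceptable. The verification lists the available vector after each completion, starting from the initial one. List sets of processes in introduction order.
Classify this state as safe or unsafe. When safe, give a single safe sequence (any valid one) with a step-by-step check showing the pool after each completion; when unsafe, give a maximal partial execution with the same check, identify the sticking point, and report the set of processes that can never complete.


The state is SAFE; one workable sequence: J3, J2, J6, J5, J7.
Key observation: J3 marks the first exact bind of the order: its need (0, 1, 2) fits the free (0, 1, 3) with zero slack on a requested resource.
Check, step by step:
  pool = (0, 1, 3)
  J3 needs (0, 1, 2) <= (0, 1, 3) -> finishes; pool += (1, 1, 0) = (1, 2, 3)
  J2 needs (1, 1, 2) <= (1, 2, 3) -> finishes; pool += (2, 0, 3) = (3, 2, 6)
  J6 needs (2, 1, 4) <= (3, 2, 6) -> finishes; pool += (2, 1, 0) = (5, 3, 6)
  J5 needs (5, 0, 1) <= (5, 3, 6) -> finishes; pool += (0, 0, 2) = (5, 3, 8)
  J7 needs (5, 3, 5) <= (5, 3, 8) -> finishes; pool += (0, 0, 1) = (5, 3, 9)


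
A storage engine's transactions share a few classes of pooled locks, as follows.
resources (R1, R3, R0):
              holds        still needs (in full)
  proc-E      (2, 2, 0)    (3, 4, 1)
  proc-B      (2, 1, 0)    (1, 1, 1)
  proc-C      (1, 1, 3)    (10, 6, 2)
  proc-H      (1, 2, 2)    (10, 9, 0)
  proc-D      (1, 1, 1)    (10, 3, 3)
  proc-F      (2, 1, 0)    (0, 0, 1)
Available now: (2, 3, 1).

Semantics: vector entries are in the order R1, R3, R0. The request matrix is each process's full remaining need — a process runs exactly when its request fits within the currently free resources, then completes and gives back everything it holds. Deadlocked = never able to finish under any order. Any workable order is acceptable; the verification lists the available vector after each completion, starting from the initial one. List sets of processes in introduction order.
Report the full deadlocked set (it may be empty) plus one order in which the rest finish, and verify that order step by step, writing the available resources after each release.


Deadlocked: proc-C, proc-H and proc-D.
Key observation: after proc-F, proc-E, proc-B complete, (8, 7, 1) is the best the pool ever gets, yet each leftover process wants more R1.
One completion order for the rest: proc-F, proc-E, proc-B. Step-by-step check:
  pool = (2, 3, 1)
  proc-F: need (0, 0, 1) fits (2, 3, 1); releases (2, 1, 0), pool now (4, 4, 1)
  proc-E: need (3, 4, 1) fits (4, 4, 1); releases (2, 2, 0), pool now (6, 6, 1)
  proc-B: need (1, 1, 1) fits (6, 6, 1); releases (2, 1, 0), pool now (8, 7, 1)
The blocked processes can never fit:
  blocked: proc-C wants (10, 6, 2), pool (8, 7, 1) — not enough R1 and R0
  blocked: proc-H wants (10, 9, 0), pool (8, 7, 1) — not enough R1 and R3
  blocked: proc-D wants (10, 3, 3), pool (8, 7, 1) — not enough R1 and R0


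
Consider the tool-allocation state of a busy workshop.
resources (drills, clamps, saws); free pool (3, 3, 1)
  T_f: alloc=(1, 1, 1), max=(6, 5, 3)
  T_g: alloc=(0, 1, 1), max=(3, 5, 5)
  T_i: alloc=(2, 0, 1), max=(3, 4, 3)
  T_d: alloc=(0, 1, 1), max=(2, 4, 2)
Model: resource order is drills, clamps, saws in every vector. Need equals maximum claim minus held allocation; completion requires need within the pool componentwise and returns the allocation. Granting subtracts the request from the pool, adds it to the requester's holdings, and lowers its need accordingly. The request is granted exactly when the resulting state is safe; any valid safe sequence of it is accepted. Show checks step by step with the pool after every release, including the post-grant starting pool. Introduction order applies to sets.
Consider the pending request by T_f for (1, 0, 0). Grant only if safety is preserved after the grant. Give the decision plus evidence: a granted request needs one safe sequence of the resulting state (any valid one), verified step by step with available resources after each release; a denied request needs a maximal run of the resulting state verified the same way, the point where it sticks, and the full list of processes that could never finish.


GRANT — the state after the grant stays safe, e.g. via T_d, T_i, T_f, T_g.
Key observation: post-grant, (2, 3, 1) remains, and an order beginning with T_d completes everyone.
Verifying the post-grant state step by step:
  pool = (2, 3, 1)
  run T_d (needs (2, 3, 1), free (2, 3, 1)); after release of (0, 1, 1) the pool is (2, 4, 2)
  run T_i (needs (1, 4, 2), free (2, 4, 2)); after release of (2, 0, 1) the pool is (4, 4, 3)
  run T_f (needs (4, 4, 2), free (4, 4, 3)); after release of (2, 1, 1) the pool is (6, 5, 4)
  run T_g (needs (3, 4, 4), free (6, 5, 4)); after release of (0, 1, 1) the pool is (6, 6, 5)


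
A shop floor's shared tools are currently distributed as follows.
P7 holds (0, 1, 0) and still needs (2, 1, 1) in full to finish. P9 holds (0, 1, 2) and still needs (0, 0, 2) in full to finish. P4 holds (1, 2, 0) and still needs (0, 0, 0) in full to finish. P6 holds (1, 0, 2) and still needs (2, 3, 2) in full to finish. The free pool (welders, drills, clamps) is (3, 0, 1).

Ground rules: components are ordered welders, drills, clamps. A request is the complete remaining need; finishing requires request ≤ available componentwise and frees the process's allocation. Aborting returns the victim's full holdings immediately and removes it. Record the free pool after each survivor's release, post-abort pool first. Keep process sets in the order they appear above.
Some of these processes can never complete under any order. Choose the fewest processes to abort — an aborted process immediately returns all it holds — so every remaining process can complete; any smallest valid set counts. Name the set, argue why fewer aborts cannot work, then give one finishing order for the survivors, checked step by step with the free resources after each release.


Abort P9.
Key observation: P6 had no path to completion before; after the abort of P9 ((0, 1, 2) returned), step 3 is where it fits.
Why nothing smaller works: aborting no one leaves the state deadlocked as given.
One survivor order: P4, P7, P6. Verifying each step (post-abort pool first):
  pool = (3, 1, 3)
  run P4 (needs (0, 0, 0), free (3, 1, 3)); after release of (1, 2, 0) the pool is (4, 3, 3)
  run P7 (needs (2, 1, 1), free (4, 3, 3)); after release of (0, 1, 0) the pool is (4, 4, 3)
  run P6 (needs (2, 3, 2), free (4, 4, 3)); after release of (1, 0, 2) the pool is (5, 4, 5)


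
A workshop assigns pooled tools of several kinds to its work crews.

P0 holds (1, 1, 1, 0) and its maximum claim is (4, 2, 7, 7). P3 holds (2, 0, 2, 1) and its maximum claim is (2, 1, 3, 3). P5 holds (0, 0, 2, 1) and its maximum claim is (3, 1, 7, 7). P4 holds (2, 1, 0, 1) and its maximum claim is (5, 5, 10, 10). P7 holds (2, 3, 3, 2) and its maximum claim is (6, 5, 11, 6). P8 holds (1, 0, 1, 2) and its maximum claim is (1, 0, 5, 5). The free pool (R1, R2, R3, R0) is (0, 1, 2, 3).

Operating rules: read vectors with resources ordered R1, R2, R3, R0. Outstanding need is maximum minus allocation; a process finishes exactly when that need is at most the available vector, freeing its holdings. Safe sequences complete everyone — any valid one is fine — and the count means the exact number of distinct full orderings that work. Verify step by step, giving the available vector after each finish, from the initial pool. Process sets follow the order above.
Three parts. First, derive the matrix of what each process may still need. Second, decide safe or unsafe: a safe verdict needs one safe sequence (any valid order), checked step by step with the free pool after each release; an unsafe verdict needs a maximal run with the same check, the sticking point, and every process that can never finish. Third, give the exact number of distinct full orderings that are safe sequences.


(1) Outstanding need per process (order R1, R2, R3, R0):
  P0: (3, 1, 6, 7)
  P3: (0, 1, 1, 2)
  P5: (3, 1, 5, 6)
  P4: (3, 4, 10, 9)
  P7: (4, 2, 8, 4)
  P8: (0, 0, 4, 3)
(2) SAFE. One safe sequence: P3, P8, P5, P0, P7, P4.
Key observation: the first exact fit in this order is P3 — it needs (0, 1, 1, 2) with (0, 1, 2, 3) free, meeting a requested resource to the last unit.
Step-by-step check:
  pool = (0, 1, 2, 3)
  P3: need (0, 1, 1, 2) fits (0, 1, 2, 3); releases (2, 0, 2, 1), pool now (2, 1, 4, 4)
  P8: need (0, 0, 4, 3) fits (2, 1, 4, 4); releases (1, 0, 1, 2), pool now (3, 1, 5, 6)
  P5: need (3, 1, 5, 6) fits (3, 1, 5, 6); releases (0, 0, 2, 1), pool now (3, 1, 7, 7)
  P0: need (3, 1, 6, 7) fits (3, 1, 7, 7); releases (1, 1, 1, 0), pool now (4, 2, 8, 7)
  P7: need (4, 2, 8, 4) fits (4, 2, 8, 7); releases (2, 3, 3, 2), pool now (6, 5, 11, 9)
  P4: need (3, 4, 10, 9) fits (6, 5, 11, 9); releases (2, 1, 0, 1), pool now (8, 6, 11, 10)
(3) The exact count: 1 of the possible complete orderings is a safe sequence.


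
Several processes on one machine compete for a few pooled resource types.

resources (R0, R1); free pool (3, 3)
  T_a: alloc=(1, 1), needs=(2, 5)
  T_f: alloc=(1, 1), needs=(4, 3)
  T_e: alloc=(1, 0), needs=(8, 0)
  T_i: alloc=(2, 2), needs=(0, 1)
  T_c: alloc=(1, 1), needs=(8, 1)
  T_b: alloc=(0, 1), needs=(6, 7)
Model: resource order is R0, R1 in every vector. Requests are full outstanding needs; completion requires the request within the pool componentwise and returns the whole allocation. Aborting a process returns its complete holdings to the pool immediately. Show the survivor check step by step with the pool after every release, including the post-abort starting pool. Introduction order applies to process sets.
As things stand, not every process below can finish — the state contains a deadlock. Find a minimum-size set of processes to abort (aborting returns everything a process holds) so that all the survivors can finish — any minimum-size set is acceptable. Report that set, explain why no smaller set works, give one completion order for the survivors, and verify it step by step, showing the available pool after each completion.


Minimum abort set: T_e.
Key observation: aborting T_e returns (1, 0), and T_c — hopeless before — runs at step 5 with the returned capacity in the pool.
Why nothing smaller works: aborting no one leaves the state deadlocked as given.
One survivor order: T_i, T_f, T_a, T_b, T_c. Walking it through (post-abort pool first):
  pool = (4, 3)
  T_i: need (0, 1) fits (4, 3); releases (2, 2), pool now (6, 5)
  T_f: need (4, 3) fits (6, 5); releases (1, 1), pool now (7, 6)
  T_a: need (2, 5) fits (7, 6); releases (1, 1), pool now (8, 7)
  T_b: need (6, 7) fits (8, 7); releases (0, 1), pool now (8, 8)
  T_c: need (8, 1) fits (8, 8); releases (1, 1), pool now (9, 9)


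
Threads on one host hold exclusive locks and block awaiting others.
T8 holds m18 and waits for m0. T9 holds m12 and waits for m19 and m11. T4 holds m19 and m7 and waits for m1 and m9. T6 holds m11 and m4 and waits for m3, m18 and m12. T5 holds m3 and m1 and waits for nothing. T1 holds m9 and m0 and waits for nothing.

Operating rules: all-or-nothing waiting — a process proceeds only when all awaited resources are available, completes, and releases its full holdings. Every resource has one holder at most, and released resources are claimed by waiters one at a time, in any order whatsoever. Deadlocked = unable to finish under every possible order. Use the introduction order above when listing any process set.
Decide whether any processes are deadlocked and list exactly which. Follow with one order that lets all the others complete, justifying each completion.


The deadlocked set is T9 and T6.
Key observation: T9 -> T6 -> T9 is a circular wait — nothing in it can go first; no other process is dragged down with it.
The rest can finish in the order T1, T5, T4, T8.
Check, step by step:
  run T1 (it waits on nothing); releases m9 and m0
  run T5 (it waits on nothing); releases m3 and m1
  run T4 (all its waits — m1 and m9 — are resolved); releases m19 and m7
  run T8 (all its waits — m0 — are resolved); releases m18


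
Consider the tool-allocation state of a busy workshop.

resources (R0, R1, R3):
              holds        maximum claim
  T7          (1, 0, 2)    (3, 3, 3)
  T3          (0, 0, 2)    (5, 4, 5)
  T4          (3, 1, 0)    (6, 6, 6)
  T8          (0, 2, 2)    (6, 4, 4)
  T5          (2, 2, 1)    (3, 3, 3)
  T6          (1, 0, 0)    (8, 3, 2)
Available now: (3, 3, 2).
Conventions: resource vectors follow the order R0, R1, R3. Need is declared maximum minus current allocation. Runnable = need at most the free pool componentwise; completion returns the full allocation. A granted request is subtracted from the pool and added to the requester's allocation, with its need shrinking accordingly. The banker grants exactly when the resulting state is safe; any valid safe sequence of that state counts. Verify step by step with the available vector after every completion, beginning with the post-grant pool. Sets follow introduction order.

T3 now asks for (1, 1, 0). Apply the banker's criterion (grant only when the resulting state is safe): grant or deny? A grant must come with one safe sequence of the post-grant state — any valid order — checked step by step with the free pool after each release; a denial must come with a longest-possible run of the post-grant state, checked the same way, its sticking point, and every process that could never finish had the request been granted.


GRANT. The post-grant state is safe; one safe sequence: T5, T7, T3, T4, T6, T8.
Key observation: after the grant the pool drops to (2, 2, 2), which still lets T5 finish first and unwind the rest.
Verifying the post-grant state step by step:
  pool = (2, 2, 2)
  T5 needs (1, 1, 2) <= (2, 2, 2) -> finishes; pool += (2, 2, 1) = (4, 4, 3)
  T7 needs (2, 3, 1) <= (4, 4, 3) -> finishes; pool += (1, 0, 2) = (5, 4, 5)
  T3 needs (4, 3, 3) <= (5, 4, 5) -> finishes; pool += (1, 1, 2) = (6, 5, 7)
  T4 needs (3, 5, 6) <= (6, 5, 7) -> finishes; pool += (3, 1, 0) = (9, 6, 7)
  T6 needs (7, 3, 2) <= (9, 6, 7) -> finishes; pool += (1, 0, 0) = (10, 6, 7)
  T8 needs (6, 2, 2) <= (10, 6, 7) -> finishes; pool += (0, 2, 2) = (10, 8, 9)


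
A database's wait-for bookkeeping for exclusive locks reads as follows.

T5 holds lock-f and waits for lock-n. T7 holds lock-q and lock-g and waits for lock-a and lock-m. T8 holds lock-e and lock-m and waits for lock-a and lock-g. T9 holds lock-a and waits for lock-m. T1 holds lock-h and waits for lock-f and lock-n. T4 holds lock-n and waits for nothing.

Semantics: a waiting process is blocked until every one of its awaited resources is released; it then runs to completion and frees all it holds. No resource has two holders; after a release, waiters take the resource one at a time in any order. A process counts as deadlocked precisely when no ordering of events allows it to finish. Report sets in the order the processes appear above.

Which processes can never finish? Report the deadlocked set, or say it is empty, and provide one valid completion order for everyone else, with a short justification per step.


The deadlocked set is T7, T8 and T9.
Key observation: the wait chain closes on itself along T7 -> T8 -> T7; T9 is caught in further circular waits.
One completion order for the rest: T4, T5, T1.
Walking it through:
  T4 waits on nothing -> runs at once and releases lock-n
  T5 waits on lock-n — all released -> runs and releases lock-f
  T1 waits on lock-f and lock-n — all released -> runs and releases lock-h


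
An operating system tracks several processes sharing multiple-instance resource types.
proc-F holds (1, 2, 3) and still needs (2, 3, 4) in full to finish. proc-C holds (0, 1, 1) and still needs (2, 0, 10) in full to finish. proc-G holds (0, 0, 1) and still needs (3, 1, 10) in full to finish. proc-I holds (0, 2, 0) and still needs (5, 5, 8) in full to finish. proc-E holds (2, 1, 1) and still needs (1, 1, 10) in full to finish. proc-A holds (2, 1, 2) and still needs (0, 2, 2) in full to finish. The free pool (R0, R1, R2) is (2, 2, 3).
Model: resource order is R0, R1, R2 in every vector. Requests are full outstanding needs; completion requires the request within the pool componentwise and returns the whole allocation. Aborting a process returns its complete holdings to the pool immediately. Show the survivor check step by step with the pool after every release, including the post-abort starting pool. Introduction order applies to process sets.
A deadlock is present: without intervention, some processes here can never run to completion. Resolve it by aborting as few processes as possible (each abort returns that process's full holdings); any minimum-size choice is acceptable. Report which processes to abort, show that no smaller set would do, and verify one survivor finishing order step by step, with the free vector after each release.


The answer: abort proc-C and proc-E.
Key observation: the returned (2, 2, 2) from proc-C and proc-E is what brings proc-G — unrunnable before, under any order — into play at step 3.
Why nothing smaller works — every single abort fails: proc-F alone leaves proc-C blocked (short on R2); proc-C alone leaves proc-G blocked (short on R2); proc-G alone leaves proc-C blocked (short on R2); proc-I alone leaves proc-C blocked (short on R2); proc-E alone leaves proc-C blocked (short on R2); proc-A alone leaves proc-C blocked (short on R2).
The survivors complete as proc-F, proc-A, proc-G, proc-I. Check, step by step (starting from the post-abort pool):
  pool = (4, 4, 5)
  proc-F needs (2, 3, 4) <= (4, 4, 5) -> finishes; pool += (1, 2, 3) = (5, 6, 8)
  proc-A needs (0, 2, 2) <= (5, 6, 8) -> finishes; pool += (2, 1, 2) = (7, 7, 10)
  proc-G needs (3, 1, 10) <= (7, 7, 10) -> finishes; pool += (0, 0, 1) = (7, 7, 11)
  proc-I needs (5, 5, 8) <= (7, 7, 11) -> finishes; pool += (0, 2, 0) = (7, 9, 11)


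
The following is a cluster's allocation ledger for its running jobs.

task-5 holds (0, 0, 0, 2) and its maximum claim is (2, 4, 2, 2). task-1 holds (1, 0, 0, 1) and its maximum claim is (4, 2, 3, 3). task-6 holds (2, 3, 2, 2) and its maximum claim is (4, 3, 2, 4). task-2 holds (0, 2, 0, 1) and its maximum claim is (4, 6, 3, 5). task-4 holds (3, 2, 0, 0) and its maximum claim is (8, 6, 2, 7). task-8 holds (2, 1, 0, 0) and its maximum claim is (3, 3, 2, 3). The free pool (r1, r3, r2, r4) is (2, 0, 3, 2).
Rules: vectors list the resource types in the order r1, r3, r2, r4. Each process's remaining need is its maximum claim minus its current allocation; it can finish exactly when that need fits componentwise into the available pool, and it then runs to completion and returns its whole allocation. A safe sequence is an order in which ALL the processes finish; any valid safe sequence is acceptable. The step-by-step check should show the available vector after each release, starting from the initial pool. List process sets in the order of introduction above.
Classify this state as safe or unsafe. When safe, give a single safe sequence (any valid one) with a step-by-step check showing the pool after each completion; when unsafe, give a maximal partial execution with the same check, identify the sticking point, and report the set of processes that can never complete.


The state is SAFE; one workable sequence: task-6, task-1, task-8, task-5, task-4, task-2.
Key observation: task-6 is the earliest step where a requested resource binds exactly: need (2, 0, 0, 2), pool (2, 0, 3, 2) at its turn.
Verifying each step:
  pool = (2, 0, 3, 2)
  task-6: need (2, 0, 0, 2) fits (2, 0, 3, 2); releases (2, 3, 2, 2), pool now (4, 3, 5, 4)
  task-1: need (3, 2, 3, 2) fits (4, 3, 5, 4); releases (1, 0, 0, 1), pool now (5, 3, 5, 5)
  task-8: need (1, 2, 2, 3) fits (5, 3, 5, 5); releases (2, 1, 0, 0), pool now (7, 4, 5, 5)
  task-5: need (2, 4, 2, 0) fits (7, 4, 5, 5); releases (0, 0, 0, 2), pool now (7, 4, 5, 7)
  task-4: need (5, 4, 2, 7) fits (7, 4, 5, 7); releases (3, 2, 0, 0), pool now (10, 6, 5, 7)
  task-2: need (4, 4, 3, 4) fits (10, 6, 5, 7); releases (0, 2, 0, 1), pool now (10, 8, 5, 8)


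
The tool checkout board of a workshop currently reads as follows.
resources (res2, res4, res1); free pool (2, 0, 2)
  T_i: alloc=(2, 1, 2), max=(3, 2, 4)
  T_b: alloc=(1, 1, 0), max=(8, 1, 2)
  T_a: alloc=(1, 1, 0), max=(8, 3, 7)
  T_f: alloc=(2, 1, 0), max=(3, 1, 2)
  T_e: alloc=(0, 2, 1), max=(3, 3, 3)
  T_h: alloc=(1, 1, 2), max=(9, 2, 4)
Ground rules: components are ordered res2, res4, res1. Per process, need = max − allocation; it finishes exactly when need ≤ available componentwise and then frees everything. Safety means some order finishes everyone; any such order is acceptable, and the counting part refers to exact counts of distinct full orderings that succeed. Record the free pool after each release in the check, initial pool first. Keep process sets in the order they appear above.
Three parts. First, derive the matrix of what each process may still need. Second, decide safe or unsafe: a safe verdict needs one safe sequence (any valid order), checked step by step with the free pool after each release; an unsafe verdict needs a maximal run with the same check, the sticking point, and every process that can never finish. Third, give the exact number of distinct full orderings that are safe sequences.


(1) Need matrix, components ordered res2, res4, res1:
  T_i: (1, 1, 2)
  T_b: (7, 0, 2)
  T_a: (7, 2, 7)
  T_f: (1, 0, 2)
  T_e: (3, 1, 2)
  T_h: (8, 1, 2)
(2) UNSAFE.
Key observation: no order helps: past T_f, T_e, T_i, the free pool tops out at (6, 4, 5), below what each blocked process needs in res2.
Going as far as possible: T_f, T_e, T_i; after that, nothing fits. Check, step by step:
  pool = (2, 0, 2)
  run T_f (needs (1, 0, 2), free (2, 0, 2)); after release of (2, 1, 0) the pool is (4, 1, 2)
  run T_e (needs (3, 1, 2), free (4, 1, 2)); after release of (0, 2, 1) the pool is (4, 3, 3)
  run T_i (needs (1, 1, 2), free (4, 3, 3)); after release of (2, 1, 2) the pool is (6, 4, 5)
  T_b still needs (7, 0, 2) but only (6, 4, 5) is free — short on res2
  T_a still needs (7, 2, 7) but only (6, 4, 5) is free — short on res2 and res1
  T_h still needs (8, 1, 2) but only (6, 4, 5) is free — short on res2
Processes that can never finish: T_b, T_a and T_h.
(3) The exact count: 0 of the possible complete orderings are safe sequences.


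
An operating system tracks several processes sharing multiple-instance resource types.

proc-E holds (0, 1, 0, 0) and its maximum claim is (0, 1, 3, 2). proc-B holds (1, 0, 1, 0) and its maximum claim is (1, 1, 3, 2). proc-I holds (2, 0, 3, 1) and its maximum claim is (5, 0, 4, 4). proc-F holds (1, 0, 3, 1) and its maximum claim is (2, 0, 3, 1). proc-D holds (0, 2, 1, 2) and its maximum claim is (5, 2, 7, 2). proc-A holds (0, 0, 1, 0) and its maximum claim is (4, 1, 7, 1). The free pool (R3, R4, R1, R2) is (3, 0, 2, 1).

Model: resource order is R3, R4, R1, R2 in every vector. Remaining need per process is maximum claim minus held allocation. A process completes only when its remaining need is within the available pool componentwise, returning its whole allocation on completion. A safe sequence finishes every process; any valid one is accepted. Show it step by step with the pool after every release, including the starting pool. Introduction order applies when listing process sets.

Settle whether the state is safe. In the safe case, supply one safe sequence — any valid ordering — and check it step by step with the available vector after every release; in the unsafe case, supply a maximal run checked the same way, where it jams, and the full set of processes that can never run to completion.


SAFE. One safe sequence: proc-F, proc-E, proc-B, proc-D, proc-I, proc-A.
Key observation: reading the order forward, proc-E is the first process whose need (0, 0, 3, 2) meets the free pool (4, 0, 5, 2) exactly on a resource it requests.
Verifying each step:
  pool = (3, 0, 2, 1)
  run proc-F (needs (1, 0, 0, 0), free (3, 0, 2, 1)); after release of (1, 0, 3, 1) the pool is (4, 0, 5, 2)
  run proc-E (needs (0, 0, 3, 2), free (4, 0, 5, 2)); after release of (0, 1, 0, 0) the pool is (4, 1, 5, 2)
  run proc-B (needs (0, 1, 2, 2), free (4, 1, 5, 2)); after release of (1, 0, 1, 0) the pool is (5, 1, 6, 2)
  run proc-D (needs (5, 0, 6, 0), free (5, 1, 6, 2)); after release of (0, 2, 1, 2) the pool is (5, 3, 7, 4)
  run proc-I (needs (3, 0, 1, 3), free (5, 3, 7, 4)); after release of (2, 0, 3, 1) the pool is (7, 3, 10, 5)
  run proc-A (needs (4, 1, 6, 1), free (7, 3, 10, 5)); after release of (0, 0, 1, 0) the pool is (7, 3, 11, 5)


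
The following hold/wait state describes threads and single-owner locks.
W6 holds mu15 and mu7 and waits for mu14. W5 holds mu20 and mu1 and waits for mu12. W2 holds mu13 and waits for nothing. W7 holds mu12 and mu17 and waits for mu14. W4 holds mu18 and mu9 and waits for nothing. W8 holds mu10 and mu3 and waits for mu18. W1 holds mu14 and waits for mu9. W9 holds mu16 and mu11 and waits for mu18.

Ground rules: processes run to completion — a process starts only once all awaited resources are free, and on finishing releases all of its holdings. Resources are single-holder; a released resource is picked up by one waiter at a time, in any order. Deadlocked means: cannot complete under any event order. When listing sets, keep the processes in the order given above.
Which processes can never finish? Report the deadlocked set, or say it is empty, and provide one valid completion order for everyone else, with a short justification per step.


No process is deadlocked.
Key observation: there is no circular wait here — follow any chain and it reaches a process that is free to run now.
A valid finishing order for the others: W4, W1, W7, W9, W5, W8, W2, W6.
Check, step by step:
  W4: no waits; runs immediately, freeing mu18 and mu9
  W1: everything it awaited (mu9) is free; runs, freeing mu14
  W7: everything it awaited (mu14) is free; runs, freeing mu12 and mu17
  W9: everything it awaited (mu18) is free; runs, freeing mu16 and mu11
  W5: everything it awaited (mu12) is free; runs, freeing mu20 and mu1
  W8: everything it awaited (mu18) is free; runs, freeing mu10 and mu3
  W2: no waits; runs immediately, freeing mu13
  W6: everything it awaited (mu14) is free; runs, freeing mu15 and mu7


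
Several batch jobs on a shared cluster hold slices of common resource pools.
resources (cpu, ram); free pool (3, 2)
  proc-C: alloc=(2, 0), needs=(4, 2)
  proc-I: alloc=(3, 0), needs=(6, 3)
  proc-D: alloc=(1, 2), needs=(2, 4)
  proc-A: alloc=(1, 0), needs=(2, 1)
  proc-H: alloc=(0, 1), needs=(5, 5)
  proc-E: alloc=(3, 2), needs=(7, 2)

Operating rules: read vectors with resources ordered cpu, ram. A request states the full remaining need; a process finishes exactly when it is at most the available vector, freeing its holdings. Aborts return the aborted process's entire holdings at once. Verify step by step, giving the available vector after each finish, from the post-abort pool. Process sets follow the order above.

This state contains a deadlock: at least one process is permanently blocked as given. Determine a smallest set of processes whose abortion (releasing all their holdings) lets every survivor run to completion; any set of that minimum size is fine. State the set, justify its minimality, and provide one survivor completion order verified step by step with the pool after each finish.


The answer: abort proc-D.
Key observation: aborting proc-D returns (1, 2), and proc-I — hopeless before — runs at step 3 with the returned capacity in the pool.
Minimality: the empty abort set fails — the state is deadlocked as it stands.
One survivor order: proc-A, proc-C, proc-I, proc-E, proc-H. Check, step by step (post-abort pool first):
  pool = (4, 4)
  proc-A needs (2, 1) <= (4, 4) -> finishes; pool += (1, 0) = (5, 4)
  proc-C needs (4, 2) <= (5, 4) -> finishes; pool += (2, 0) = (7, 4)
  proc-I needs (6, 3) <= (7, 4) -> finishes; pool += (3, 0) = (10, 4)
  proc-E needs (7, 2) <= (10, 4) -> finishes; pool += (3, 2) = (13, 6)
  proc-H needs (5, 5) <= (13, 6) -> finishes; pool += (0, 1) = (13, 7)


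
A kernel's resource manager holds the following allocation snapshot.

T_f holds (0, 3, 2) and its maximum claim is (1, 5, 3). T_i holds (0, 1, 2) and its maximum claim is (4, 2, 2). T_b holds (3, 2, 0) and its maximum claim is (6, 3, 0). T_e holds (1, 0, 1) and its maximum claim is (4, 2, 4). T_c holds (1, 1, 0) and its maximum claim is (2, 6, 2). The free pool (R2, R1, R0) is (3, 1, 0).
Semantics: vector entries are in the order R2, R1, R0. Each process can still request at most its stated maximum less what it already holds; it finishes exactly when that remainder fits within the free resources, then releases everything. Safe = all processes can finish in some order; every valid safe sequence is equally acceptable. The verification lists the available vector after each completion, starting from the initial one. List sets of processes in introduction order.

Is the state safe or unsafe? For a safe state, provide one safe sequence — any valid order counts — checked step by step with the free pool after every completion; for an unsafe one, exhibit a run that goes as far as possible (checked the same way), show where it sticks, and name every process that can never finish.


SAFE. One safe sequence: T_b, T_i, T_f, T_c, T_e.
Key observation: at T_b the run first touches a limit — (3, 1, 0) against (3, 1, 0), exact on a resource it actually requests.
Walking it through:
  pool = (3, 1, 0)
  T_b: need (3, 1, 0) fits (3, 1, 0); releases (3, 2, 0), pool now (6, 3, 0)
  T_i: need (4, 1, 0) fits (6, 3, 0); releases (0, 1, 2), pool now (6, 4, 2)
  T_f: need (1, 2, 1) fits (6, 4, 2); releases (0, 3, 2), pool now (6, 7, 4)
  T_c: need (1, 5, 2) fits (6, 7, 4); releases (1, 1, 0), pool now (7, 8, 4)
  T_e: need (3, 2, 3) fits (7, 8, 4); releases (1, 0, 1), pool now (8, 8, 5)


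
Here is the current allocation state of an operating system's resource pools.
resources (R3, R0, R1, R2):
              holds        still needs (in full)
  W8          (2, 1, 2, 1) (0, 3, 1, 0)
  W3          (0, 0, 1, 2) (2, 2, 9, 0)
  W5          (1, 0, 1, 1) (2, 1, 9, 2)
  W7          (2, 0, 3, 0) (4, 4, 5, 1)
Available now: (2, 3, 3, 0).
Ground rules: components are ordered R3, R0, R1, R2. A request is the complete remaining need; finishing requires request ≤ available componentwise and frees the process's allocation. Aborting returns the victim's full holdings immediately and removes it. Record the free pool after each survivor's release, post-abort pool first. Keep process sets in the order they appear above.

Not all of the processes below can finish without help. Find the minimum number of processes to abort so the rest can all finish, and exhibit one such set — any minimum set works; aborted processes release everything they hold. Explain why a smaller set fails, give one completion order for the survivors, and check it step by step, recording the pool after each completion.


The answer: abort W5.
Key observation: before aborting W5, W3 was permanently blocked — no order could ever run it; afterwards it completes at step 3.
Minimality: the empty abort set fails — the state is deadlocked as it stands.
The survivors complete as W8, W7, W3. Walking it through (starting from the post-abort pool):
  pool = (3, 3, 4, 1)
  W8: need (0, 3, 1, 0) fits (3, 3, 4, 1); releases (2, 1, 2, 1), pool now (5, 4, 6, 2)
  W7: need (4, 4, 5, 1) fits (5, 4, 6, 2); releases (2, 0, 3, 0), pool now (7, 4, 9, 2)
  W3: need (2, 2, 9, 0) fits (7, 4, 9, 2); releases (0, 0, 1, 2), pool now (7, 4, 10, 4)


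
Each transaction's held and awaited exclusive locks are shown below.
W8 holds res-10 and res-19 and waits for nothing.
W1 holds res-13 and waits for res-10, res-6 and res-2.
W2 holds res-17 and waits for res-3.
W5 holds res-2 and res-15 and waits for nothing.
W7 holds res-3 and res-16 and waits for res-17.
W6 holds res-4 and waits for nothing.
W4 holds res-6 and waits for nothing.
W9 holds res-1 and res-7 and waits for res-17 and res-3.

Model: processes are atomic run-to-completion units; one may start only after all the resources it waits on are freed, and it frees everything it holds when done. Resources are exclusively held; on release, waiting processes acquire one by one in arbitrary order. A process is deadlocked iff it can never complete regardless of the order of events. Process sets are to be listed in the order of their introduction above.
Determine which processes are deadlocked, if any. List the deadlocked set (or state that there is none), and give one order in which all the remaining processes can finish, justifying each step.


The deadlocked set is W2, W7 and W9.
Key observation: the cycle W2 -> W7 -> W2 can never break — each member waits on the next; W9 waits into the deadlock from upstream.
A valid finishing order for the others: W4, W5, W8, W6, W1.
Check, step by step:
  run W4 (it waits on nothing); releases res-6
  run W5 (it waits on nothing); releases res-2 and res-15
  run W8 (it waits on nothing); releases res-10 and res-19
  run W6 (it waits on nothing); releases res-4
  run W1 (all its waits — res-10, res-6 and res-2 — are resolved); releases res-13


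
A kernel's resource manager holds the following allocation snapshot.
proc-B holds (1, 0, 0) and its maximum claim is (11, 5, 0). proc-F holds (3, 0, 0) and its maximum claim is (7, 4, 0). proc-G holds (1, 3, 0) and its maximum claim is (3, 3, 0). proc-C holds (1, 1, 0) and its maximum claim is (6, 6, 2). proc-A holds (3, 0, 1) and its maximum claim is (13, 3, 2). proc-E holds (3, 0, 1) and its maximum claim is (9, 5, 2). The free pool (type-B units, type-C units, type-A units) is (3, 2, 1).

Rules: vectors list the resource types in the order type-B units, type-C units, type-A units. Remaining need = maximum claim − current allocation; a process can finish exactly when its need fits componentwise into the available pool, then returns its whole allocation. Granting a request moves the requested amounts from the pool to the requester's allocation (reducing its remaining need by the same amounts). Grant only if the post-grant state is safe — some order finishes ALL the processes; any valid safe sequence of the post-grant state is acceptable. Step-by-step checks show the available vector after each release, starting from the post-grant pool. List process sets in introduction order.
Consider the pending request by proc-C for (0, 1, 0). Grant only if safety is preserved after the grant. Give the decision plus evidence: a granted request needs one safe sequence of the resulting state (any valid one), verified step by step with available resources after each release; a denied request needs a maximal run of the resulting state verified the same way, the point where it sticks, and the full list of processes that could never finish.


DENY. Granting would leave the state unsafe.
Key observation: after proc-G, proc-F the pool peaks at (7, 4, 1), and each blocked process is short somewhere: proc-B on type-B units, type-C units; proc-C on type-A units; proc-A on type-B units; proc-E on type-C units.
On the post-grant state, proc-G, proc-F is a maximal run — nothing extends it. Walking it through:
  pool = (3, 1, 1)
  run proc-G (needs (2, 0, 0), free (3, 1, 1)); after release of (1, 3, 0) the pool is (4, 4, 1)
  run proc-F (needs (4, 4, 0), free (4, 4, 1)); after release of (3, 0, 0) the pool is (7, 4, 1)
  blocked: proc-B wants (10, 5, 0), pool (7, 4, 1) — not enough type-B units and type-C units
  blocked: proc-C wants (5, 4, 2), pool (7, 4, 1) — not enough type-A units
  blocked: proc-A wants (10, 3, 1), pool (7, 4, 1) — not enough type-B units
  blocked: proc-E wants (6, 5, 1), pool (7, 4, 1) — not enough type-C units
Had the request been granted, proc-B, proc-C, proc-A and proc-E could never finish.


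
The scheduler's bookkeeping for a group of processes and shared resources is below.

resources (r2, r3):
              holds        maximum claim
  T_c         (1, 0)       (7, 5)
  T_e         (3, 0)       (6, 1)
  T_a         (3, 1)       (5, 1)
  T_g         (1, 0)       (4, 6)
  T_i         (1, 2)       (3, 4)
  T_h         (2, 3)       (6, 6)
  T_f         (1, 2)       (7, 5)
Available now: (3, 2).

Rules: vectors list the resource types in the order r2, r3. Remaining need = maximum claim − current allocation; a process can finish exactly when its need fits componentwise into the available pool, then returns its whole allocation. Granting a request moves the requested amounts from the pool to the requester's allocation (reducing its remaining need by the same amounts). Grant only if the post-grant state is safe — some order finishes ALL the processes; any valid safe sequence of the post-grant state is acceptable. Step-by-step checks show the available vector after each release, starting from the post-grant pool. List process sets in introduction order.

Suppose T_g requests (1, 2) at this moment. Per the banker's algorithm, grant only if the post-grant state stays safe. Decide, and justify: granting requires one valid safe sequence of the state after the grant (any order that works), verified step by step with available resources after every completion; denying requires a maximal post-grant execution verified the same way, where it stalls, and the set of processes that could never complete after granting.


DENY — the pretend-granted state is unsafe.
Key observation: after T_a, T_e complete, (8, 1) is the best the pool ever gets, yet each leftover process wants more r3.
After a pretend grant, a maximal execution: T_a, T_e — then nothing else fits. Walking it through:
  pool = (2, 0)
  T_a needs (2, 0) <= (2, 0) -> finishes; pool += (3, 1) = (5, 1)
  T_e needs (3, 1) <= (5, 1) -> finishes; pool += (3, 0) = (8, 1)
  blocked: T_c wants (6, 5), pool (8, 1) — not enough r3
  blocked: T_g wants (2, 4), pool (8, 1) — not enough r3
  blocked: T_i wants (2, 2), pool (8, 1) — not enough r3
  blocked: T_h wants (4, 3), pool (8, 1) — not enough r3
  blocked: T_f wants (6, 3), pool (8, 1) — not enough r3
Post-grant, the permanently blocked set is T_c, T_g, T_i, T_h and T_f.
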